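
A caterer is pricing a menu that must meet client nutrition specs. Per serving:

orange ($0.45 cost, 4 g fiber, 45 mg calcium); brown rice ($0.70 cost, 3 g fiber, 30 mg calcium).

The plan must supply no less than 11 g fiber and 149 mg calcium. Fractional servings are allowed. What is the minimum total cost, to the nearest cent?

orange only: max(11/4, 149/45) = 3.311 servings → $1.49.
brown rice only: max(11/3, 149/30) = 4.967 servings → $3.48.
orange + brown rice: intersection lies outside the first quadrant.
So the least-cost plan costs $1.49.

$1.49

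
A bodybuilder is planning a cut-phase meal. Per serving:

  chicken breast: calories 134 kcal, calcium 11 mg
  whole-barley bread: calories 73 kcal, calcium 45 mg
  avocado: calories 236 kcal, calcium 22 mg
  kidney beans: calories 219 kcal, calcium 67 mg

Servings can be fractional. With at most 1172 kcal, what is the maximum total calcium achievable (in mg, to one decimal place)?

Calcium per kcal: whole-barley bread 0.6164, kidney beans 0.3059, avocado 0.09322, chicken breast 0.08209.
With no serving limits, spend the whole calories allowance on whole-barley bread: 1172 kcal / 73 kcal × 45 mg = 722.5 mg.

722.5 mg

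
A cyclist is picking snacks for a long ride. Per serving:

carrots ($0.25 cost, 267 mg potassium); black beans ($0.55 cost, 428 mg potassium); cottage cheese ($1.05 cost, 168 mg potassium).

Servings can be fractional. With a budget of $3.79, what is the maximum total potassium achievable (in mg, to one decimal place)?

4047.7 mg

Potassium per dollar: carrots 1068, black beans 778.2, cottage cheese 160.
With no serving limits, spend the whole cost allowance on carrots: $3.79 / $0.25 × 267 mg = 4047.7 mg.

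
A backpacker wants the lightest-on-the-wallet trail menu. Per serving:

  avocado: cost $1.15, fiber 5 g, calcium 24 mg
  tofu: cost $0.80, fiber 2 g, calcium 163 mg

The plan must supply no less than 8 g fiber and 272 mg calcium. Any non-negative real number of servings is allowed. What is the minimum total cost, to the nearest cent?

$2.36

Compare the cost at each extreme point of the feasible region.
avocado only: max(8/5, 272/24) = 11.33 servings → $13.03.
tofu only: max(8/2, 272/163) = 4 servings → $3.20.
avocado + tofu with both tight: 0.9909 servings and 1.523 servings → $2.36.
Cheapest feasible corner: $2.36.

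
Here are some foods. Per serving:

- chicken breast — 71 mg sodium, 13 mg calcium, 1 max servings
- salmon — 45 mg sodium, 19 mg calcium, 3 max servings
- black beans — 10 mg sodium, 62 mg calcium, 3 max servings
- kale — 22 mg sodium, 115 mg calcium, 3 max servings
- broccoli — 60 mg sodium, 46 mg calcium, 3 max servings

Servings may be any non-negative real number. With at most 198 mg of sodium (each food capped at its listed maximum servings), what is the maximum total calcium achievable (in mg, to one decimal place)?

Calcium per mg sodium: black beans 6.2, kale 5.227, broccoli 0.7667, salmon 0.4222, chicken breast 0.1831.
Take 3 servings of black beans: uses 30 mg sodium, +186.0 mg calcium (running total 186.0 mg).
Take 3 servings of kale: uses 66 mg sodium, +345.0 mg calcium (running total 531.0 mg).
Take 1.7 servings of broccoli: uses 102 mg sodium, +78.2 mg calcium (running total 609.2 mg).
Filling greedily by calcium-per-mg sodium is optimal for one linear limit, giving 609.2 mg.

609.2 mg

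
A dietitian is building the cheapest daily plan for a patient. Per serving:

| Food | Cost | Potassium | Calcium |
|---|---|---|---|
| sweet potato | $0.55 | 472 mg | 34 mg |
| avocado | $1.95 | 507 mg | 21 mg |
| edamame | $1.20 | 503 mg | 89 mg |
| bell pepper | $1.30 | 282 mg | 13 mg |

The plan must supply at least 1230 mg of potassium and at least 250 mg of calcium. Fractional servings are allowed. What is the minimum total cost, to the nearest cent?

$3.37

Minimising a linear cost over {potassium ≥ 1230, calcium ≥ 250, servings ≥ 0} — the optimum is at a vertex, using one or two foods.
sweet potato only: max(1230/472, 250/34) = 7.353 servings → $4.04.
avocado only: max(1230/507, 250/21) = 11.9 servings → $23.21.
edamame only: max(1230/503, 250/89) = 2.809 servings → $3.37.
bell pepper only: max(1230/282, 250/13) = 19.23 servings → $25.00.
sweet potato + avocado: intersection lies outside the first quadrant.
sweet potato + edamame: intersection lies outside the first quadrant.
sweet potato + bell pepper with both targets exact would need a negative amount; discard.
avocado + edamame: the both-tight solution has a negative serving — not a feasible corner.
avocado + bell pepper with both targets exact would need a negative amount; discard.
edamame + bell pepper with both targets exact would need a negative amount; discard.
The minimum over all feasible corners is $3.37.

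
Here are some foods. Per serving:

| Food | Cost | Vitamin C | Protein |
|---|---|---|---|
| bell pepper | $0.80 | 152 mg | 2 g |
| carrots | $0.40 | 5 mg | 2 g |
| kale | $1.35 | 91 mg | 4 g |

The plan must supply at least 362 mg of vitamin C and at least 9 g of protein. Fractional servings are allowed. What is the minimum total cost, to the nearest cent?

$2.72

A basic optimal solution has at most two foods positive. Try each food alone and each pair with both targets met exactly.
bell pepper only: max(362/152, 9/2) = 4.5 servings → $3.60.
carrots only: max(362/5, 9/2) = 72.4 servings → $28.96.
kale only: max(362/91, 9/4) = 3.978 servings → $5.37.
bell pepper + carrots with both tight: 2.31 servings and 2.19 servings → $2.72.
bell pepper + kale with both tight: 1.477 servings and 1.512 servings → $3.22.
carrots + kale with both targets exact would need a negative amount; discard.
So the least-cost plan costs $2.72.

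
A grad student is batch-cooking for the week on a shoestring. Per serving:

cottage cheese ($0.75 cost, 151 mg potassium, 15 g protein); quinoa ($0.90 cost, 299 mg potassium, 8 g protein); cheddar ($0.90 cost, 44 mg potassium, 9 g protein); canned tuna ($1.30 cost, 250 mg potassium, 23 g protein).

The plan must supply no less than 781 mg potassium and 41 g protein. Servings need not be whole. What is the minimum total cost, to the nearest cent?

$2.89

A basic optimal solution has at most two foods positive. Try each food alone and each pair with both targets met exactly.
cottage cheese only: max(781/151, 41/15) = 5.172 servings → $3.88.
quinoa only: max(781/299, 41/8) = 5.125 servings → $4.61.
cheddar only: max(781/44, 41/9) = 17.75 servings → $15.97.
canned tuna only: max(781/250, 41/23) = 3.124 servings → $4.06.
cottage cheese + quinoa with both tight: 1.834 servings and 1.686 servings → $2.89.
cottage cheese + cheddar: intersection lies outside the first quadrant.
cottage cheese + canned tuna: the both-tight solution has a negative serving — not a feasible corner.
quinoa + cheddar with both tight: 2.234 servings and 2.57 servings → $4.32.
quinoa + canned tuna with both tight: 1.582 servings and 1.233 servings → $3.03.
cheddar + canned tuna: the both-tight solution has a negative serving — not a feasible corner.
Cheapest feasible corner: $2.89.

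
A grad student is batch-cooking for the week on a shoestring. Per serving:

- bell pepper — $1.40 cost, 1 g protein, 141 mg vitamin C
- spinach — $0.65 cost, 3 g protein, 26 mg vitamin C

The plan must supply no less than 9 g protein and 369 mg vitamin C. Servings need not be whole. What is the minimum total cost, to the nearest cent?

$4.55

This is a tiny linear program; its minimum lies at a vertex of the feasible set. List the vertices and price them.
bell pepper only: max(9/1, 369/141) = 9 servings → $12.60.
spinach only: max(9/3, 369/26) = 14.19 servings → $9.22.
bell pepper + spinach with both tight: 2.199 servings and 2.267 servings → $4.55.
So the least-cost plan costs $4.55.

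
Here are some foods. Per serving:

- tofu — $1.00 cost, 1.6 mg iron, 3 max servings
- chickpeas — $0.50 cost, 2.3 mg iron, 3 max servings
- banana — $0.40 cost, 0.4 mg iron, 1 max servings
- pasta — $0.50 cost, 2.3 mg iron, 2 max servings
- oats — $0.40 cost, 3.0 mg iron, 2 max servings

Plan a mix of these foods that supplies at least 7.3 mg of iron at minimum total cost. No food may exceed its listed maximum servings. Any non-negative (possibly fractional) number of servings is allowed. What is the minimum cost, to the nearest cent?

Cost per mg of iron: oats $0.1333, chickpeas $0.2174, pasta $0.2174, tofu $0.6250, banana $1.0000.
Take 2 servings of oats: +6.0 mg iron for $0.80 (total $0.80, still need 1.3 mg).
Take 0.5652 servings of chickpeas: +1.3 mg iron for $0.28 (total $1.08, still need 0.0 mg).
Filling from the cheapest source first is optimal under one linear minimum: $1.08.

$1.08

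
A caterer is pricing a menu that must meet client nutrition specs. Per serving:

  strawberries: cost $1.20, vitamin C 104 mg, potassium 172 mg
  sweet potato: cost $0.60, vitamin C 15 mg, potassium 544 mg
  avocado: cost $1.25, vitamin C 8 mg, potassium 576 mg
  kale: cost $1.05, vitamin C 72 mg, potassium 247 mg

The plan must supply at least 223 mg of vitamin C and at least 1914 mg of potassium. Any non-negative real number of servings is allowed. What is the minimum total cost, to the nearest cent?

$3.84

An LP optimum is at a vertex; with two nutrient constraints at most two foods are used. Check each candidate.
strawberries only: max(223/104, 1914/172) = 11.13 servings → $13.35.
sweet potato only: max(223/15, 1914/544) = 14.87 servings → $8.92.
avocado only: max(223/8, 1914/576) = 27.88 servings → $34.84.
kale only: max(223/72, 1914/247) = 7.749 servings → $8.14.
strawberries + sweet potato with both tight: 1.715 servings and 2.976 servings → $3.84.
strawberries + avocado with both tight: 1.933 servings and 2.746 servings → $5.75.
strawberries + kale with both targets exact would need a negative amount; discard.
sweet potato + avocado: intersection lies outside the first quadrant.
sweet potato + kale with both tight: 2.333 servings and 2.611 servings → $4.14.
avocado + kale with both tight: 2.095 servings and 2.864 servings → $5.63.
Cheapest feasible corner: $3.84.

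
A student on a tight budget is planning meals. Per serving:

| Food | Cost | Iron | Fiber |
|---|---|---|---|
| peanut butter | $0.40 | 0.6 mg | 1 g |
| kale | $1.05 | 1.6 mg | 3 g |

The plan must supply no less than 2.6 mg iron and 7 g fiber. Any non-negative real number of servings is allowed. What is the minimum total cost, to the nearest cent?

At the optimum either one food covers both requirements or two foods hit both targets exactly; no other combination can be cheaper.
peanut butter only: max(2.6/0.6, 7/1) = 7 servings → $2.80.
kale only: max(2.6/1.6, 7/3) = 2.333 servings → $2.45.
peanut butter + kale with both targets exact would need a negative amount; discard.
Cheapest feasible corner: $2.45.

$2.45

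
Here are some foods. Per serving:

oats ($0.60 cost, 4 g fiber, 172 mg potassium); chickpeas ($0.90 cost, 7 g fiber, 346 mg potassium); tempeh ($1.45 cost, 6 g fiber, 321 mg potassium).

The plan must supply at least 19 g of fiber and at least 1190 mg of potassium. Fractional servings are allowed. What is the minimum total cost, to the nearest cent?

At the optimum either one food covers both requirements or two foods hit both targets exactly; no other combination can be cheaper.
oats only: max(19/4, 1190/172) = 6.919 servings → $4.15.
chickpeas only: max(19/7, 1190/346) = 3.439 servings → $3.10.
tempeh only: max(19/6, 1190/321) = 3.707 servings → $5.38.
oats + chickpeas with both targets exact would need a negative amount; discard.
oats + tempeh: the both-tight solution has a negative serving — not a feasible corner.
chickpeas + tempeh: intersection lies outside the first quadrant.
Cheapest feasible corner: $3.10.

$3.10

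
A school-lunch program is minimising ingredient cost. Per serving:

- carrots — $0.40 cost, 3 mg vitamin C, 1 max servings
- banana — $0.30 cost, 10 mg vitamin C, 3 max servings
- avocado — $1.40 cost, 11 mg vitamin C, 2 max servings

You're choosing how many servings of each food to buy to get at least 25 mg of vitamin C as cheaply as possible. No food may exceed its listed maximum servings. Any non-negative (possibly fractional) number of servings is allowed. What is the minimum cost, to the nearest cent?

Cost per mg of vitamin C: banana $0.0300, avocado $0.1273, carrots $0.1333.
Take 2.5 servings of banana: +25.0 mg vitamin C for $0.75 (total $0.75, still need 0.0 mg).
Greedy by cheapest-per-mg is optimal for a single linear constraint, so the minimum cost is $0.75.

$0.75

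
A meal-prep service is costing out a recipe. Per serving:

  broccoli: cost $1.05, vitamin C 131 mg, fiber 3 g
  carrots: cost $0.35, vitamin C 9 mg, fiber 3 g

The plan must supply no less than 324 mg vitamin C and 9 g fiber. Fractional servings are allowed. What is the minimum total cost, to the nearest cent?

Minimising a linear cost over {vitamin C ≥ 324, fiber ≥ 9, servings ≥ 0} — the optimum is at a vertex, using one or two foods.
broccoli only: max(324/131, 9/3) = 3 servings → $3.15.
carrots only: max(324/9, 9/3) = 36 servings → $12.60.
broccoli + carrots with both tight: 2.434 servings and 0.5656 servings → $2.75.
The minimum over all feasible corners is $2.75.

$2.75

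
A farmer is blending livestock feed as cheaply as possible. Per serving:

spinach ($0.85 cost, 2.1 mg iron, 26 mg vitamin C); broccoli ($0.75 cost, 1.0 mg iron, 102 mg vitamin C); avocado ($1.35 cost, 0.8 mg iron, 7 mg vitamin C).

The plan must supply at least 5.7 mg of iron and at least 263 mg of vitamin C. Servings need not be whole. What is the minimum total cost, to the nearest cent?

An LP optimum is at a vertex; with two nutrient constraints at most two foods are used. Check each candidate.
spinach only: max(5.7/2.1, 263/26) = 10.12 servings → $8.60.
broccoli only: max(5.7/1.0, 263/102) = 5.7 servings → $4.28.
avocado only: max(5.7/0.8, 263/7) = 37.57 servings → $50.72.
spinach + broccoli with both tight: 1.692 servings and 2.147 servings → $3.05.
spinach + avocado: the both-tight solution has a negative serving — not a feasible corner.
broccoli + avocado with both tight: 2.286 servings and 4.268 servings → $7.48.
The minimum over all feasible corners is $3.05.

$3.05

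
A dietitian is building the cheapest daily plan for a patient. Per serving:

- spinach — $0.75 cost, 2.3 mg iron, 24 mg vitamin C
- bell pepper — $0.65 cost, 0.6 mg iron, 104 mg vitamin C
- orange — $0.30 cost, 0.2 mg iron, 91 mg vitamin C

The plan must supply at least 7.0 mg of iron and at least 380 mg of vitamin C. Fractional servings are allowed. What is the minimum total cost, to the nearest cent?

$3.09

This is a tiny linear program; its minimum lies at a vertex of the feasible set. List the vertices and price them.
spinach only: max(7.0/2.3, 380/24) = 15.83 servings → $11.88.
bell pepper only: max(7.0/0.6, 380/104) = 11.67 servings → $7.58.
orange only: max(7.0/0.2, 380/91) = 35 servings → $10.50.
spinach + bell pepper with both tight: 2.224 servings and 3.141 servings → $3.71.
spinach + orange with both tight: 2.743 servings and 3.452 servings → $3.09.
bell pepper + orange: intersection lies outside the first quadrant.
The minimum over all feasible corners is $3.09.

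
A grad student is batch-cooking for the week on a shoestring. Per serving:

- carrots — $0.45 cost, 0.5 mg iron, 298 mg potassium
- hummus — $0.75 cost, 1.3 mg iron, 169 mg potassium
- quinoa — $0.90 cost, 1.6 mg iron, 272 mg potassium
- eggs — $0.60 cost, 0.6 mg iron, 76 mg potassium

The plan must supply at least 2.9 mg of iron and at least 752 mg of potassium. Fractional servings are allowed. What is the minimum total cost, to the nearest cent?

Compare the cost at each extreme point of the feasible region.
carrots only: max(2.9/0.5, 752/298) = 5.8 servings → $2.61.
hummus only: max(2.9/1.3, 752/169) = 4.45 servings → $3.34.
quinoa only: max(2.9/1.6, 752/272) = 2.765 servings → $2.49.
eggs only: max(2.9/0.6, 752/76) = 9.895 servings → $5.94.
carrots + hummus with both tight: 1.609 servings and 1.612 servings → $1.93.
carrots + quinoa with both tight: 1.216 servings and 1.433 servings → $1.84.
carrots + eggs with both tight: 1.639 servings and 3.467 servings → $2.82.
hummus + quinoa: the both-tight solution has a negative serving — not a feasible corner.
hummus + eggs: the both-tight solution has a negative serving — not a feasible corner.
quinoa + eggs: the both-tight solution has a negative serving — not a feasible corner.
The minimum over all feasible corners is $1.84.

$1.84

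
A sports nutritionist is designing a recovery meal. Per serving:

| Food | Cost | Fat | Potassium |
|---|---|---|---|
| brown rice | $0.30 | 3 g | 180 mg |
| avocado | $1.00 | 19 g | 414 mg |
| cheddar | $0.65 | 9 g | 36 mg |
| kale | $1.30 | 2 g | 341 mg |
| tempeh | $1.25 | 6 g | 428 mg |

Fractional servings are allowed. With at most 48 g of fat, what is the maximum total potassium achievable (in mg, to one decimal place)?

Potassium per g fat: kale 170.5, tempeh 71.33, brown rice 60, avocado 21.79, cheddar 4.
With no serving limits, spend the whole fat allowance on kale: 48 g / 2 g × 341 mg = 8184.0 mg.

8184.0 mg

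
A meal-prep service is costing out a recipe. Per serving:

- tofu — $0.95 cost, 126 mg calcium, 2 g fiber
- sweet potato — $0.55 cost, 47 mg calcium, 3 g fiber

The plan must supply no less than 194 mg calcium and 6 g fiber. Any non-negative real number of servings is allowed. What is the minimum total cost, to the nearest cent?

$1.72

An LP optimum is at a vertex; with two nutrient constraints at most two foods are used. Check each candidate.
tofu only: max(194/126, 6/2) = 3 servings → $2.85.
sweet potato only: max(194/47, 6/3) = 4.128 servings → $2.27.
tofu + sweet potato with both tight: 1.056 servings and 1.296 servings → $1.72.
The minimum over all feasible corners is $1.72.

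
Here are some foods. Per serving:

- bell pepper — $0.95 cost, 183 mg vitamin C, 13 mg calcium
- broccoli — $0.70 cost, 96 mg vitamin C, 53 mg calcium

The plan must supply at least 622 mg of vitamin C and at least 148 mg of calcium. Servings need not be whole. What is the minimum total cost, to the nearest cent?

$3.68

This is a tiny linear program; its minimum lies at a vertex of the feasible set. List the vertices and price them.
bell pepper only: max(622/183, 148/13) = 11.38 servings → $10.82.
broccoli only: max(622/96, 148/53) = 6.479 servings → $4.54.
bell pepper + broccoli with both tight: 2.22 servings and 2.248 servings → $3.68.
Cheapest feasible corner: $3.68.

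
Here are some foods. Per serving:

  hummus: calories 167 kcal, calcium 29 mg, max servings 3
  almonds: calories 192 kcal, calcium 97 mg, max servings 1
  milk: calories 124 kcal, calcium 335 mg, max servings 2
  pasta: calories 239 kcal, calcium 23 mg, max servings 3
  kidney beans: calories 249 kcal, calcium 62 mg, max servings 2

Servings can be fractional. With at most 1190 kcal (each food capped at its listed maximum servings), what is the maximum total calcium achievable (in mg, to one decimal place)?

Calcium per kcal: milk 2.702, almonds 0.5052, kidney beans 0.249, hummus 0.1737, pasta 0.09623.
Take 2 servings of milk: uses 248 kcal, +670.0 mg calcium (running total 670.0 mg).
Take 1 serving of almonds: uses 192 kcal, +97.0 mg calcium (running total 767.0 mg).
Take 2 servings of kidney beans: uses 498 kcal, +124.0 mg calcium (running total 891.0 mg).
Take 1.509 servings of hummus: uses 252 kcal, +43.8 mg calcium (running total 934.8 mg).
Filling greedily by calcium-per-kcal is optimal for one linear limit, giving 934.8 mg.

934.8 mg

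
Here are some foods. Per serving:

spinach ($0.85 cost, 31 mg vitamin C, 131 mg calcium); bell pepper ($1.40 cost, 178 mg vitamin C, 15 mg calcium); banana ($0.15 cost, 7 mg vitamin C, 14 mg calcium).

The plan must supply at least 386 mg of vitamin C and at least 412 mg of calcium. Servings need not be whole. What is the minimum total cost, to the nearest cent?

spinach only: max(386/31, 412/131) = 12.45 servings → $10.58.
bell pepper only: max(386/178, 412/15) = 27.47 servings → $38.45.
banana only: max(386/7, 412/14) = 55.14 servings → $8.27.
spinach + bell pepper with both tight: 2.956 servings and 1.654 servings → $4.83.
spinach + banana: the both-tight solution has a negative serving — not a feasible corner.
bell pepper + banana with both tight: 1.056 servings and 28.3 servings → $5.72.
Cheapest feasible corner: $4.83.

$4.83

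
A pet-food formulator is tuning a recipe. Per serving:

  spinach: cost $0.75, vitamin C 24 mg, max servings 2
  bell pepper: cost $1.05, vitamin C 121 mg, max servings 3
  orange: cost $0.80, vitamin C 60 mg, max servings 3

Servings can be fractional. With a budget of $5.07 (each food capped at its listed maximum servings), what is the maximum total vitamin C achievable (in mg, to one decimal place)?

Vitamin C per dollar: bell pepper 115.2, orange 75, spinach 32.
Take 3 servings of bell pepper: spends $3.15, +363.0 mg vitamin C (running total 363.0 mg).
Take 2.4 servings of orange: spends $1.92, +144.0 mg vitamin C (running total 507.0 mg).
Filling greedily by vitamin C-per-dollar is optimal for one linear limit, giving 507.0 mg.

507.0 mg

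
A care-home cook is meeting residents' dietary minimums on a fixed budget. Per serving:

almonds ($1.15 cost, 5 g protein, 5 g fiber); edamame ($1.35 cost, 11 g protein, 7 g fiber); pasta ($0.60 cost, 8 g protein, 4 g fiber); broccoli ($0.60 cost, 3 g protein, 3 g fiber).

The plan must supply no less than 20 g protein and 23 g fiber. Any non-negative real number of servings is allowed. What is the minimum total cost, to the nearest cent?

$3.45

A basic optimal solution has at most two foods positive. Try each food alone and each pair with both targets met exactly.
almonds only: max(20/5, 23/5) = 4.6 servings → $5.29.
edamame only: max(20/11, 23/7) = 3.286 servings → $4.44.
pasta only: max(20/8, 23/4) = 5.75 servings → $3.45.
broccoli only: max(20/3, 23/3) = 7.667 servings → $4.60.
almonds + edamame: intersection lies outside the first quadrant.
almonds + pasta with both targets exact would need a negative amount; discard.
almonds + broccoli (both tight): parallel constraints — no distinct corner.
edamame + pasta with both targets exact would need a negative amount; discard.
edamame + broccoli: the both-tight solution has a negative serving — not a feasible corner.
pasta + broccoli: the both-tight solution has a negative serving — not a feasible corner.
So the least-cost plan costs $3.45.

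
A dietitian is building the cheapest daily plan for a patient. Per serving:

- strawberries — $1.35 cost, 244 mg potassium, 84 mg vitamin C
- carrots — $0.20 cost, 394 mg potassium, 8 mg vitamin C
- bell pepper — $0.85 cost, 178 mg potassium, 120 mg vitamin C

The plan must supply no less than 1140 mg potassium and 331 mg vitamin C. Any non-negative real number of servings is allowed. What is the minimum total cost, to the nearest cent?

Compare the cost at each extreme point of the feasible region.
strawberries only: max(1140/244, 331/84) = 4.672 servings → $6.31.
carrots only: max(1140/394, 331/8) = 41.38 servings → $8.28.
bell pepper only: max(1140/178, 331/120) = 6.404 servings → $5.44.
strawberries + carrots with both tight: 3.895 servings and 0.4815 servings → $5.35.
strawberries + bell pepper: the both-tight solution has a negative serving — not a feasible corner.
carrots + bell pepper with both tight: 1.698 servings and 2.645 servings → $2.59.
So the least-cost plan costs $2.59.

$2.59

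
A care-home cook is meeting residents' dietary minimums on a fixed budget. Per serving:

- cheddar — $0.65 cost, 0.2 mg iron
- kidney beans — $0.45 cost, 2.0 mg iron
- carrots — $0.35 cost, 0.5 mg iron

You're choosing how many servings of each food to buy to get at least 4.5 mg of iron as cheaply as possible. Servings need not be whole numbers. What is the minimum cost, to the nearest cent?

$1.01

Cost per mg of iron: kidney beans $0.2250, carrots $0.7000, cheddar $3.2500.
With no serving limits, use only kidney beans: 4.5 mg / 2.0 mg = 2.25 servings × $0.45 = $1.01.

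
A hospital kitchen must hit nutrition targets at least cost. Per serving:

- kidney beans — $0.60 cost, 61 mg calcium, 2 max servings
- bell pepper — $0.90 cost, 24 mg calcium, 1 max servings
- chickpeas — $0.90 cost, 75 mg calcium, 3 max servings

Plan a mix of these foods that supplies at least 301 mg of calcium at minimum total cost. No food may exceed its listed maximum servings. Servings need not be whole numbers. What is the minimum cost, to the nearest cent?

Cost per mg of calcium: kidney beans $0.0098, chickpeas $0.0120, bell pepper $0.0375.
Take 2 servings of kidney beans: +122.0 mg calcium for $1.20 (total $1.20, still need 179.0 mg).
Take 2.387 servings of chickpeas: +179.0 mg calcium for $2.15 (total $3.35, still need 0.0 mg).
Filling from the cheapest source first is optimal under one linear minimum: $3.35.

$3.35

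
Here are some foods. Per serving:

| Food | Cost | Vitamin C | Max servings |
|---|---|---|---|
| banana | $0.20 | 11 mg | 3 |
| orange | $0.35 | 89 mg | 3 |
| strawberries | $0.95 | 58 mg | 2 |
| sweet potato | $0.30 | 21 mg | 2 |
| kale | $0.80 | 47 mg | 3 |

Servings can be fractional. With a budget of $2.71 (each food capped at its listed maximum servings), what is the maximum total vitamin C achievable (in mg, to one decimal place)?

Vitamin C per dollar: orange 254.3, sweet potato 70, strawberries 61.05, kale 58.75, banana 55.
Take 3 servings of orange: spends $1.05, +267.0 mg vitamin C (running total 267.0 mg).
Take 2 servings of sweet potato: spends $0.60, +42.0 mg vitamin C (running total 309.0 mg).
Take 1.116 servings of strawberries: spends $1.06, +64.7 mg vitamin C (running total 373.7 mg).
Greedy by best ratio exhausts the cost allowance optimally: 373.7 mg.

373.7 mg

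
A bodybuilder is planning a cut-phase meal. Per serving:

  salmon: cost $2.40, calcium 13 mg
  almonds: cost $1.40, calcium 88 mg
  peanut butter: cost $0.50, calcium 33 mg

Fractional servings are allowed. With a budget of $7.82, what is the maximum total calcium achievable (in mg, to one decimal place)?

Calcium per dollar: peanut butter 66, almonds 62.86, salmon 5.417.
With no serving limits, spend the whole cost allowance on peanut butter: $7.82 / $0.50 × 33 mg = 516.1 mg.

516.1 mg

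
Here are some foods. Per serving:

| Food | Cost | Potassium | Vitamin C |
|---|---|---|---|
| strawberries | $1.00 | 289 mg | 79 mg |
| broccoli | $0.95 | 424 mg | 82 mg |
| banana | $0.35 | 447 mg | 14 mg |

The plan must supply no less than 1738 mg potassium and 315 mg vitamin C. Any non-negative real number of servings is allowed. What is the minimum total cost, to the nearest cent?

strawberries only: max(1738/289, 315/79) = 6.014 servings → $6.01.
broccoli only: max(1738/424, 315/82) = 4.099 servings → $3.89.
banana only: max(1738/447, 315/14) = 22.5 servings → $7.88.
strawberries + broccoli with both targets exact would need a negative amount; discard.
strawberries + banana with both tight: 3.725 servings and 1.48 servings → $4.24.
broccoli + banana with both tight: 3.792 servings and 0.2916 servings → $3.70.
Cheapest feasible corner: $3.70.

$3.70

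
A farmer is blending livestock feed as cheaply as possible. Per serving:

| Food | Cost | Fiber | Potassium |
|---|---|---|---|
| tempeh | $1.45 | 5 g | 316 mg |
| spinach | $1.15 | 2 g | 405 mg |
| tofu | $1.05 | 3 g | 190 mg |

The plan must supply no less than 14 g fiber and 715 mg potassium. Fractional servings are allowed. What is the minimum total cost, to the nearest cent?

At the optimum either one food covers both requirements or two foods hit both targets exactly; no other combination can be cheaper.
tempeh only: max(14/5, 715/316) = 2.8 servings → $4.06.
spinach only: max(14/2, 715/405) = 7 servings → $8.05.
tofu only: max(14/3, 715/190) = 4.667 servings → $4.90.
tempeh + spinach: intersection lies outside the first quadrant.
tempeh + tofu: the both-tight solution has a negative serving — not a feasible corner.
spinach + tofu with both targets exact would need a negative amount; discard.
So the least-cost plan costs $4.06.

$4.06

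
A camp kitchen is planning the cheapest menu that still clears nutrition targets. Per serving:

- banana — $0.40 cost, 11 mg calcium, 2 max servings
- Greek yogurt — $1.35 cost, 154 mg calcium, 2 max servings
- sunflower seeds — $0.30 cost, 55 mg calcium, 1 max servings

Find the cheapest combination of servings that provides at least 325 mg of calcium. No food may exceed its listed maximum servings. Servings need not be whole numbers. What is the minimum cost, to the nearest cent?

Cost per mg of calcium: sunflower seeds $0.0055, Greek yogurt $0.0088, banana $0.0364.
Take 1 serving of sunflower seeds: +55.0 mg calcium for $0.30 (total $0.30, still need 270.0 mg).
Take 1.753 servings of Greek yogurt: +270.0 mg calcium for $2.37 (total $2.67, still need 0.0 mg).
Greedy by cheapest-per-mg is optimal for a single linear constraint, so the minimum cost is $2.67.

$2.67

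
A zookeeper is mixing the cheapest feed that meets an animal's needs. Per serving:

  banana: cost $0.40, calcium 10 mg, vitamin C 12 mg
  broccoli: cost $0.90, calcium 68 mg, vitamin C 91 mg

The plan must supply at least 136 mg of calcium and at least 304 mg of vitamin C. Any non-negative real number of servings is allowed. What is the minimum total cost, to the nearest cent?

For a min-cost LP with two ≥-constraints, a basic feasible solution has at most two positive variables.
banana only: max(136/10, 304/12) = 25.33 servings → $10.13.
broccoli only: max(136/68, 304/91) = 3.341 servings → $3.01.
banana + broccoli: intersection lies outside the first quadrant.
So the least-cost plan costs $3.01.

$3.01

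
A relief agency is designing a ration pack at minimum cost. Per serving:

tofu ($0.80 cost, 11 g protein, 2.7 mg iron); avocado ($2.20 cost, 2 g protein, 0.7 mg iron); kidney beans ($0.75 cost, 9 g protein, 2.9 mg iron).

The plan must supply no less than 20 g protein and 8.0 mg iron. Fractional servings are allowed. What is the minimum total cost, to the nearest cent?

$2.07

tofu only: max(20/11, 8.0/2.7) = 2.963 servings → $2.37.
avocado only: max(20/2, 8.0/0.7) = 11.43 servings → $25.14.
kidney beans only: max(20/9, 8.0/2.9) = 2.759 servings → $2.07.
tofu + avocado with both targets exact would need a negative amount; discard.
tofu + kidney beans: the both-tight solution has a negative serving — not a feasible corner.
avocado + kidney beans with both targets exact would need a negative amount; discard.
Cheapest feasible corner: $2.07.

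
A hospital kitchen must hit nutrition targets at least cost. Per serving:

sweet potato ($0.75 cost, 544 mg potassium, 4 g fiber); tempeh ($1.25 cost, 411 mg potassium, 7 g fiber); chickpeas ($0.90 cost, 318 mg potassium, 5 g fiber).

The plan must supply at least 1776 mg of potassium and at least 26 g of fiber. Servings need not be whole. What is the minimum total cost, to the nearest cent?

sweet potato only: max(1776/544, 26/4) = 6.5 servings → $4.88.
tempeh only: max(1776/411, 26/7) = 4.321 servings → $5.40.
chickpeas only: max(1776/318, 26/5) = 5.585 servings → $5.03.
sweet potato + tempeh with both tight: 0.8068 servings and 3.253 servings → $4.67.
sweet potato + chickpeas with both tight: 0.4227 servings and 4.862 servings → $4.69.
tempeh + chickpeas: intersection lies outside the first quadrant.
So the least-cost plan costs $4.67.

$4.67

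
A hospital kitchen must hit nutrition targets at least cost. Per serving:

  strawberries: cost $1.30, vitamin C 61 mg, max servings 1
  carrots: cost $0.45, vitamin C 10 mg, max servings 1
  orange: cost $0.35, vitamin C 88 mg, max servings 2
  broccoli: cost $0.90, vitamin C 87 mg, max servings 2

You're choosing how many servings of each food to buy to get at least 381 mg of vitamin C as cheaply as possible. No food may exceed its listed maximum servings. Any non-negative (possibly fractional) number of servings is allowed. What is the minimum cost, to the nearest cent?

$3.16

Cost per mg of vitamin C: orange $0.0040, broccoli $0.0103, strawberries $0.0213, carrots $0.0450.
Take 2 servings of orange: +176.0 mg vitamin C for $0.70 (total $0.70, still need 205.0 mg).
Take 2 servings of broccoli: +174.0 mg vitamin C for $1.80 (total $2.50, still need 31.0 mg).
Take 0.5082 servings of strawberries: +31.0 mg vitamin C for $0.66 (total $3.16, still need 0.0 mg).
Greedy by cheapest-per-mg is optimal for a single linear constraint, so the minimum cost is $3.16.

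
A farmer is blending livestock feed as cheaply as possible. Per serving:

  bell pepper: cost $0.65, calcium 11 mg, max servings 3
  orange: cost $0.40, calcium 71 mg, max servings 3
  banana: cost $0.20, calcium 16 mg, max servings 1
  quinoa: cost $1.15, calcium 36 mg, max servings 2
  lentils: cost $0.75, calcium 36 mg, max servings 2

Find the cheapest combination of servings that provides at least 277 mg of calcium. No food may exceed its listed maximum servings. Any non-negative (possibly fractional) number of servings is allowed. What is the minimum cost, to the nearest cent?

$2.40

Cost per mg of calcium: orange $0.0056, banana $0.0125, lentils $0.0208, quinoa $0.0319, bell pepper $0.0591.
Take 3 servings of orange: +213.0 mg calcium for $1.20 (total $1.20, still need 64.0 mg).
Take 1 serving of banana: +16.0 mg calcium for $0.20 (total $1.40, still need 48.0 mg).
Take 1.333 servings of lentils: +48.0 mg calcium for $1.00 (total $2.40, still need 0.0 mg).
Greedy by cheapest-per-mg is optimal for a single linear constraint, so the minimum cost is $2.40.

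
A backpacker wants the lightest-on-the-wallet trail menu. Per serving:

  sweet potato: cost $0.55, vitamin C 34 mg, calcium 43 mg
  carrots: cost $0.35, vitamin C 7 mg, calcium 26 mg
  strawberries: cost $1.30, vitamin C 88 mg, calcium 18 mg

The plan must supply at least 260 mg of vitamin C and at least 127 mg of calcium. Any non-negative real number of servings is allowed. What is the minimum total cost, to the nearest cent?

This is a tiny linear program; its minimum lies at a vertex of the feasible set. List the vertices and price them.
sweet potato only: max(260/34, 127/43) = 7.647 servings → $4.21.
carrots only: max(260/7, 127/26) = 37.14 servings → $13.00.
strawberries only: max(260/88, 127/18) = 7.056 servings → $9.17.
sweet potato + carrots: intersection lies outside the first quadrant.
sweet potato + strawberries with both tight: 2.048 servings and 2.163 servings → $3.94.
carrots + strawberries with both tight: 3.005 servings and 2.716 servings → $4.58.
The minimum over all feasible corners is $3.94.

$3.94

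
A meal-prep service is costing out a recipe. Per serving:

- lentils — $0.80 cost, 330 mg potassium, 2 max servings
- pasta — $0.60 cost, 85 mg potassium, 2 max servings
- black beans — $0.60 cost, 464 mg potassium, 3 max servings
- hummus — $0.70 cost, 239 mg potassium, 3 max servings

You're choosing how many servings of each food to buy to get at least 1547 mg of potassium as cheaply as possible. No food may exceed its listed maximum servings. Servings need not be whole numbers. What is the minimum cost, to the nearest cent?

Cost per mg of potassium: black beans $0.0013, lentils $0.0024, hummus $0.0029, pasta $0.0071.
Take 3 servings of black beans: +1392.0 mg potassium for $1.80 (total $1.80, still need 155.0 mg).
Take 0.4697 servings of lentils: +155.0 mg potassium for $0.38 (total $2.18, still need 0.0 mg).
Greedy by cheapest-per-mg is optimal for a single linear constraint, so the minimum cost is $2.18.

$2.18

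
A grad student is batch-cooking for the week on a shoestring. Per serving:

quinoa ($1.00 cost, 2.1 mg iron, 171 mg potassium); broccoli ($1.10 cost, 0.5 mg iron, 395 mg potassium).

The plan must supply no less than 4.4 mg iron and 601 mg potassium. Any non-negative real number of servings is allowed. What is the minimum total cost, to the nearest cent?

With two linear requirements the optimum uses one or two foods; enumerate the corners.
quinoa only: max(4.4/2.1, 601/171) = 3.515 servings → $3.51.
broccoli only: max(4.4/0.5, 601/395) = 8.8 servings → $9.68.
quinoa + broccoli with both tight: 1.932 servings and 0.6851 servings → $2.69.
So the least-cost plan costs $2.69.

$2.69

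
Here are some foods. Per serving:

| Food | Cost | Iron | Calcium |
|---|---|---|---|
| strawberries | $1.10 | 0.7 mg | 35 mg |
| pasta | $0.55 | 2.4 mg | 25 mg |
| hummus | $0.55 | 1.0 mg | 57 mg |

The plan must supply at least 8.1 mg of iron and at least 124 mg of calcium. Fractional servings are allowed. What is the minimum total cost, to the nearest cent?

$2.13

strawberries only: max(8.1/0.7, 124/35) = 11.57 servings → $12.73.
pasta only: max(8.1/2.4, 124/25) = 4.96 servings → $2.73.
hummus only: max(8.1/1.0, 124/57) = 8.1 servings → $4.46.
strawberries + pasta with both tight: 1.43 servings and 2.958 servings → $3.20.
strawberries + hummus: intersection lies outside the first quadrant.
pasta + hummus with both tight: 3.021 servings and 0.8506 servings → $2.13.
So the least-cost plan costs $2.13.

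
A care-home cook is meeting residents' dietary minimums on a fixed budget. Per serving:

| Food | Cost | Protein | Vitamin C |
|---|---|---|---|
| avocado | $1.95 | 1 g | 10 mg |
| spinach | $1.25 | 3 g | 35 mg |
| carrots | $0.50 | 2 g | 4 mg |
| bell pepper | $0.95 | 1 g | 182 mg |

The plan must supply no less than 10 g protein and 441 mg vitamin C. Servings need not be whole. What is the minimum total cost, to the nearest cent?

$4.14

avocado only: max(10/1, 441/10) = 44.1 servings → $86.00.
spinach only: max(10/3, 441/35) = 12.6 servings → $15.75.
carrots only: max(10/2, 441/4) = 110.2 servings → $55.12.
bell pepper only: max(10/1, 441/182) = 10 servings → $9.50.
avocado + spinach: the both-tight solution has a negative serving — not a feasible corner.
avocado + carrots: intersection lies outside the first quadrant.
avocado + bell pepper with both tight: 8.017 servings and 1.983 servings → $17.52.
spinach + carrots: the both-tight solution has a negative serving — not a feasible corner.
spinach + bell pepper with both tight: 2.699 servings and 1.904 servings → $5.18.
carrots + bell pepper with both tight: 3.831 servings and 2.339 servings → $4.14.
Cheapest feasible corner: $4.14.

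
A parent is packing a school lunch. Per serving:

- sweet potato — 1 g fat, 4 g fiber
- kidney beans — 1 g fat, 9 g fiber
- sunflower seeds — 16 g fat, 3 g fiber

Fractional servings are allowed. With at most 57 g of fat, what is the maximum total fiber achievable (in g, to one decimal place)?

Fiber per g fat: kidney beans 9, sweet potato 4, sunflower seeds 0.1875.
With no serving limits, spend the whole fat allowance on kidney beans: 57 g / 1 g × 9 g = 513.0 g.

513.0 g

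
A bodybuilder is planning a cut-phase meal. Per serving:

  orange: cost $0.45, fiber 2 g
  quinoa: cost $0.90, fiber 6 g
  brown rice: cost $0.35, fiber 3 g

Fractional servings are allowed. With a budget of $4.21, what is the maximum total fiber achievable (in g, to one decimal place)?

36.1 g

Fiber per dollar: brown rice 8.571, quinoa 6.667, orange 4.444.
With no serving limits, spend the whole cost allowance on brown rice: $4.21 / $0.35 × 3 g = 36.1 g.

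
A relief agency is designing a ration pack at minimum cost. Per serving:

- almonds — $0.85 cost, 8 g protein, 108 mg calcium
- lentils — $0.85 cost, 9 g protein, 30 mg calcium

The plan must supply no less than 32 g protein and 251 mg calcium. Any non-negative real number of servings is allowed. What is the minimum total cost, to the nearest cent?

$3.19

Minimising a linear cost over {protein ≥ 32, calcium ≥ 251, servings ≥ 0} — the optimum is at a vertex, using one or two foods.
almonds only: max(32/8, 251/108) = 4 servings → $3.40.
lentils only: max(32/9, 251/30) = 8.367 servings → $7.11.
almonds + lentils with both tight: 1.775 servings and 1.978 servings → $3.19.
Cheapest feasible corner: $3.19.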